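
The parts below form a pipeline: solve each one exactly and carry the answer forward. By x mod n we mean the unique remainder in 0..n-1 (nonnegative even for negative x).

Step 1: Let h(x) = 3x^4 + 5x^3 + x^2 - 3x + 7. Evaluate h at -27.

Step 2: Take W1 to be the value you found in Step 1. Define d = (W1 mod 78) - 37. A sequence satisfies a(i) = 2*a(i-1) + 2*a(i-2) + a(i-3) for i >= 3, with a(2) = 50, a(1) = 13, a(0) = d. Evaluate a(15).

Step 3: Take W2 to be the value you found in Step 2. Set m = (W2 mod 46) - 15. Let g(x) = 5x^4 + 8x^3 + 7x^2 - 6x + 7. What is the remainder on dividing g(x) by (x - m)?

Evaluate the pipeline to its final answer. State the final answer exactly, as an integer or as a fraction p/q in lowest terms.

Step 1: 3*(-27)^4 + 5*(-27)^3 + 1*(-27)^2 - 3*(-27)^1 + 7 = (1594323) + (-98415) + (729) + (81) + (7) = 1496725; answer 1496725
Step 2: W1 = 1496725; d = 24; a(3) = 2*(50) + 2*(13) + 1*(24) = 150; iterating: a(3)=150, a(4)=413, a(5)=1176, a(6)=3328, a(7)=9421, a(8)=26674, a(9)=75518, a(10)=213805, a(11)=605320, a(12)=1713768, a(13)=4851981, a(14)=13736818, a(15)=38891366; answer 38891366
Step 3: W2 = 38891366; m = 7; remainder = value at the root: 5*(7)^4 + 8*(7)^3 + 7*(7)^2 - 6*(7)^1 + 7 = (12005) + (2744) + (343) + (-42) + (7) = 15057; answer 15057

15057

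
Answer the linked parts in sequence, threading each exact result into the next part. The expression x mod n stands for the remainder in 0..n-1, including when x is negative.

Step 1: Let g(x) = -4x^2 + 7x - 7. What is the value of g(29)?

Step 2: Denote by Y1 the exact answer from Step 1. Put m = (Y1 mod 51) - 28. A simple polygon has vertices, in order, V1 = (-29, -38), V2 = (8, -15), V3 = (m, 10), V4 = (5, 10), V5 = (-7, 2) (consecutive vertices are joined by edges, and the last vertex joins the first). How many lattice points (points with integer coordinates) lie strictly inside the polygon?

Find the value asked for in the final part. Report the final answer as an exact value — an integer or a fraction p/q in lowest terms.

Step 1: -4*(29)^2 + 7*(29)^1 - 7 = (-3364) + (203) + (-7) = -3168; answer -3168
Step 2: Y1 = -3168; m = 17; cross terms: (-29*-15 - 8*-38)=739, (8*10 - 17*-15)=335, (17*10 - 5*10)=120, (5*2 - -7*10)=80, (-7*-38 - -29*2)=324; twice the area = |1598| = 1598; area = 799; boundary points = 1 + 1 + 12 + 4 + 2 = 20; strictly interior points = area - boundary/2 + 1 = 790; answer 790

790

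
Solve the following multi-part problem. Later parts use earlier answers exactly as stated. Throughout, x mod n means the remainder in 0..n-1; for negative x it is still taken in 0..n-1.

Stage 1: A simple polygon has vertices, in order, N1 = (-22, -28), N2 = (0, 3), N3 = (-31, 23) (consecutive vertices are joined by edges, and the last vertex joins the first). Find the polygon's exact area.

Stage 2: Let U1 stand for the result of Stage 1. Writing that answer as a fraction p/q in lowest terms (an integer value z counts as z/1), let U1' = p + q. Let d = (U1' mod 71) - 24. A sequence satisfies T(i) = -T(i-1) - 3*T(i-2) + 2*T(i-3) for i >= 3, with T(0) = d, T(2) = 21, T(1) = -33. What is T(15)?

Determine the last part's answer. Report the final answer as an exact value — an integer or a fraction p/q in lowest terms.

Stage 1: cross terms: (-22*3 - 0*-28)=-66, (0*23 - -31*3)=93, (-31*-28 - -22*23)=1374; twice the area = |1401| = 1401; area = 1401/2; answer 1401/2
Stage 2: U1 = 1401/2; threaded value p + q = 1403; d = 30; T(3) = -1*(21) - 3*(-33) + 2*(30) = 138; iterating: T(3)=138, T(4)=-267, T(5)=-105, T(6)=1182, T(7)=-1401, T(8)=-2355, T(9)=8922, T(10)=-4659, T(11)=-26817, T(12)=58638, T(13)=12495, T(14)=-242043, T(15)=321834; answer 321834

321834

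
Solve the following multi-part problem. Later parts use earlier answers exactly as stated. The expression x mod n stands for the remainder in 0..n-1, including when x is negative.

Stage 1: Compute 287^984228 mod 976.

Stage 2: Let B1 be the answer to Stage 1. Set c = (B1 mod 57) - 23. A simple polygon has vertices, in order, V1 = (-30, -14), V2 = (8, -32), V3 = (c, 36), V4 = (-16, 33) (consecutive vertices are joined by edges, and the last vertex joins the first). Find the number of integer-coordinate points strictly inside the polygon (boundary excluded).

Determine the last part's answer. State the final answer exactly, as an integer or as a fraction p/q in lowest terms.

1606

Stage 1: squarings mod 976: 287^1=287, 287^2=385, 287^4=849, 287^8=513, 287^16=625, 287^32=225, 287^64=849, 287^128=513, 287^256=625, 287^512=225, 287^1024=849, 287^2048=513, 287^4096=625, 287^8192=225, 287^16384=849, 287^32768=513, 287^65536=625, 287^131072=225, 287^262144=849, 287^524288=513; 287^984228 = 287^4 * 287^32 * 287^128 * 287^1024 * 287^65536 * 287^131072 * 287^262144 * 287^524288 = 81 (mod 976); answer 81
Stage 2: B1 = 81; c = 1; cross terms: (-30*-32 - 8*-14)=1072, (8*36 - 1*-32)=320, (1*33 - -16*36)=609, (-16*-14 - -30*33)=1214; twice the area = |3215| = 3215; area = 3215/2; boundary points = 2 + 1 + 1 + 1 = 5; strictly interior points = area - boundary/2 + 1 = 1606; answer 1606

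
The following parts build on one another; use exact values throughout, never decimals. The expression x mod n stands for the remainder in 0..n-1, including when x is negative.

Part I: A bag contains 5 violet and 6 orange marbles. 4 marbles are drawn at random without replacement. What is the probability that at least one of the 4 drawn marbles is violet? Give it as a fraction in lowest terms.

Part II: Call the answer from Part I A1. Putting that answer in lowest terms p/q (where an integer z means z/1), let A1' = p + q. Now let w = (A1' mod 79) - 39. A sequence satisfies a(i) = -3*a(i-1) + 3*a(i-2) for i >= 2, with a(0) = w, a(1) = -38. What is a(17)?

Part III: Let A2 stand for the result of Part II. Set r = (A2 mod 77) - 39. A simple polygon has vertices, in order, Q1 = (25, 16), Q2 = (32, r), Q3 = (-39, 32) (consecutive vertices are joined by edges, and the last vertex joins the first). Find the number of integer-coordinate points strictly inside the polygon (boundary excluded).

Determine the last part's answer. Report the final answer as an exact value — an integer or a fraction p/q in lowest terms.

829

Part I: total draws C(11,4) = 330; complement C(6,4) = 15; favorable 330 - 15 = 315; P = 21/22; answer 21/22
Part II: A1 = 21/22; threaded value p + q = 43; w = 4; a(2) = -3*(-38) + 3*(4) = 126; iterating: a(2)=126, a(3)=-492, a(4)=1854, a(5)=-7038, a(6)=26676, a(7)=-101142, a(8)=383454, a(9)=-1453788, a(10)=5511726, a(11)=-20896542, a(12)=79224804, a(13)=-300364038, a(14)=1138766526, a(15)=-4317391692, a(16)=16368474654, a(17)=-62057599038; answer -62057599038
Part III: A2 = -62057599038; r = -12; cross terms: (25*-12 - 32*16)=-812, (32*32 - -39*-12)=556, (-39*16 - 25*32)=-1424; twice the area = |-1680| = 1680; area = 840; boundary points = 7 + 1 + 16 = 24; strictly interior points = area - boundary/2 + 1 = 829; answer 829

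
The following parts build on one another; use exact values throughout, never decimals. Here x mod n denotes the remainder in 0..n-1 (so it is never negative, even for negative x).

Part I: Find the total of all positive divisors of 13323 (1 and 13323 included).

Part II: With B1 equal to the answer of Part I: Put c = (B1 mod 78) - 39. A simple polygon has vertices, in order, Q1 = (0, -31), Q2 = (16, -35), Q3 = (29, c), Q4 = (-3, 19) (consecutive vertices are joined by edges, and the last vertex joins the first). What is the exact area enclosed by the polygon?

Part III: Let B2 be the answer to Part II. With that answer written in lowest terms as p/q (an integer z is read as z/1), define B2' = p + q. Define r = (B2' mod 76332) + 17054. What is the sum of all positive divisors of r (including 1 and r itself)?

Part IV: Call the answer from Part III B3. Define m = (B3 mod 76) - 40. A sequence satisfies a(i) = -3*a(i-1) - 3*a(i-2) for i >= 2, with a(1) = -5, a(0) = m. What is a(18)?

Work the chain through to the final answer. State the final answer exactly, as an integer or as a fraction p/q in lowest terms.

Part I: 13323 = 3 * 4441; sigma = (1 + 3) * (1 + 4441) = 4 * 4442 = 17768; answer 17768
Part II: B1 = 17768; c = 23; cross terms: (0*-35 - 16*-31)=496, (16*23 - 29*-35)=1383, (29*19 - -3*23)=620, (-3*-31 - 0*19)=93; twice the area = |2592| = 2592; area = 1296; answer 1296
Part III: B2 = 1296; threaded value p + q = 1297; r = 18351; 18351 = 3^2 * 2039; sigma = (1 + 3 + 9) * (1 + 2039) = 13 * 2040 = 26520; answer 26520
Part IV: B3 = 26520; m = 32; a(2) = -3*(-5) - 3*(32) = -81; iterating: a(2)=-81, a(3)=258, a(4)=-531, a(5)=819, a(6)=-864, a(7)=135, a(8)=2187, a(9)=-6966, a(10)=14337, a(11)=-22113, a(12)=23328, a(13)=-3645, a(14)=-59049, a(15)=188082, a(16)=-387099, a(17)=597051, a(18)=-629856; answer -629856

-629856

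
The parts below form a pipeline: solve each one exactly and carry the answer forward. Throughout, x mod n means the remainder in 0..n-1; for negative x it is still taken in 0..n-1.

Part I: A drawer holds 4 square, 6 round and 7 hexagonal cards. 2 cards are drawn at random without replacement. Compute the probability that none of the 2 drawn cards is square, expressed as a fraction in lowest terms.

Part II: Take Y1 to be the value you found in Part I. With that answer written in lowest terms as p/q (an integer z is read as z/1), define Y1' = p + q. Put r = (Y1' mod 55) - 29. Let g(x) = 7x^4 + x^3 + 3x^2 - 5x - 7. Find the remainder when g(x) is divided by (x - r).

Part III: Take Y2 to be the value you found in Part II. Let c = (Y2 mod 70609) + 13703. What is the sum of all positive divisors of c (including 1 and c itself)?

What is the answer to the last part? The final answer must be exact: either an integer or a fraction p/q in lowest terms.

126720

Part I: total draws C(17,2) = 136; favorable C(13,2) = 78; P = 39/68; answer 39/68
Part II: Y1 = 39/68; threaded value p + q = 107; r = 23; remainder = value at the root: 7*(23)^4 + 1*(23)^3 + 3*(23)^2 - 5*(23)^1 - 7 = (1958887) + (12167) + (1587) + (-115) + (-7) = 1972519; answer 1972519
Part III: Y2 = 1972519; c = 79779; 79779 = 3 * 7 * 29 * 131; sigma = (1 + 3) * (1 + 7) * (1 + 29) * (1 + 131) = 4 * 8 * 30 * 132 = 126720; answer 126720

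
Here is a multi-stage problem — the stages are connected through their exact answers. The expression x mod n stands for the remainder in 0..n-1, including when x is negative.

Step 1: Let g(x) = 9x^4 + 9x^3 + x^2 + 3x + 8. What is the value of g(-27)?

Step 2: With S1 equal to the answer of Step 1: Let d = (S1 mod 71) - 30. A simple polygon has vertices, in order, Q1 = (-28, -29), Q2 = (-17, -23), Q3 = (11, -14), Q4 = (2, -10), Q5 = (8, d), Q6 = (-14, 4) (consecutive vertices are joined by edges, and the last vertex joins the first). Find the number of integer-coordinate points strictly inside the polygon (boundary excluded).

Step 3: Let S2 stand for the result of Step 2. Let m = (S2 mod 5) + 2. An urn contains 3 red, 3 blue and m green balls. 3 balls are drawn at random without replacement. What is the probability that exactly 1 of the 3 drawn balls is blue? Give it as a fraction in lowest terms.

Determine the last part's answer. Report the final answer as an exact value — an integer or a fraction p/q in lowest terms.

15/28

Step 1: 9*(-27)^4 + 9*(-27)^3 + 1*(-27)^2 + 3*(-27)^1 + 8 = (4782969) + (-177147) + (729) + (-81) + (8) = 4606478; answer 4606478
Step 2: S1 = 4606478; d = 39; cross terms: (-28*-23 - -17*-29)=151, (-17*-14 - 11*-23)=491, (11*-10 - 2*-14)=-82, (2*39 - 8*-10)=158, (8*4 - -14*39)=578, (-14*-29 - -28*4)=518; twice the area = |1814| = 1814; area = 907; boundary points = 1 + 1 + 1 + 1 + 1 + 1 = 6; strictly interior points = area - boundary/2 + 1 = 905; answer 905
Step 3: S2 = 905; m = 2; total draws C(8,3) = 56; favorable C(3,1)*C(5,2) = 30; P = 15/28; answer 15/28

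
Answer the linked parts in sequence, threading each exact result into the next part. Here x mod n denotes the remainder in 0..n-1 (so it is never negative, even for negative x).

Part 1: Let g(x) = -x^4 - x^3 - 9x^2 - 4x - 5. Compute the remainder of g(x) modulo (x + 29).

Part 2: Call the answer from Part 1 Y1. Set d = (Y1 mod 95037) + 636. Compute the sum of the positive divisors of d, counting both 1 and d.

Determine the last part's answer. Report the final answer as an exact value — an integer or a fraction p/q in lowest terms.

105876

Part 1: remainder = value at the root: -1*(-29)^4 - 1*(-29)^3 - 9*(-29)^2 - 4*(-29)^1 - 5 = (-707281) + (24389) + (-7569) + (116) + (-5) = -690350; answer -690350
Part 2: Y1 = -690350; d = 70582; 70582 = 2 * 35291; sigma = (1 + 2) * (1 + 35291) = 3 * 35292 = 105876; answer 105876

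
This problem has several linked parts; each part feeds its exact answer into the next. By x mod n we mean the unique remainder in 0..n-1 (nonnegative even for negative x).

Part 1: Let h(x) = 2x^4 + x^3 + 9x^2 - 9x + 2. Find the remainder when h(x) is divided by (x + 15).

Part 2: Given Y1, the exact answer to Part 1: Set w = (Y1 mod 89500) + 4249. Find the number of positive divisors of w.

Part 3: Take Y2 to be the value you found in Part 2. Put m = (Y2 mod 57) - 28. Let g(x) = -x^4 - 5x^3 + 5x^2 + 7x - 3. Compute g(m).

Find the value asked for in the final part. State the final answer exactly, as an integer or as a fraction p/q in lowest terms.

Part 1: remainder = value at the root: 2*(-15)^4 + 1*(-15)^3 + 9*(-15)^2 - 9*(-15)^1 + 2 = (101250) + (-3375) + (2025) + (135) + (2) = 100037; answer 100037
Part 2: Y1 = 100037; w = 14786; 14786 = 2 * 7393; number of divisors = (1+1) * (1+1) = 4; answer 4
Part 3: Y2 = 4; m = -24; -1*(-24)^4 - 5*(-24)^3 + 5*(-24)^2 + 7*(-24)^1 - 3 = (-331776) + (69120) + (2880) + (-168) + (-3) = -259947; answer -259947

-259947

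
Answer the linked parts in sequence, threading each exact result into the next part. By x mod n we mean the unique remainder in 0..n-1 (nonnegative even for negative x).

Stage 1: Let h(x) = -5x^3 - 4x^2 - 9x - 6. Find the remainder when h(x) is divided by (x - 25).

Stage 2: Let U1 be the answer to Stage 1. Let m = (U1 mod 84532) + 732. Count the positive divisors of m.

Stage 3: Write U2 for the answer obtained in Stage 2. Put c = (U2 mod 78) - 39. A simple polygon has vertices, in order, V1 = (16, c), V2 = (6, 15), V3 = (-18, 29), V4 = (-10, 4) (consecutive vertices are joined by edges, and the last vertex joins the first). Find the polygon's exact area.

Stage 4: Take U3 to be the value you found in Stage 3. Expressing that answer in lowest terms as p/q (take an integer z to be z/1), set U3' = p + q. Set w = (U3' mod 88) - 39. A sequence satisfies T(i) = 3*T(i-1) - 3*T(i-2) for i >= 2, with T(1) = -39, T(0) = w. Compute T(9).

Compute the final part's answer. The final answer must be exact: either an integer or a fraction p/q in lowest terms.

15309

Stage 1: remainder = value at the root: -5*(25)^3 - 4*(25)^2 - 9*(25)^1 - 6 = (-78125) + (-2500) + (-225) + (-6) = -80856; answer -80856
Stage 2: U1 = -80856; m = 4408; 4408 = 2^3 * 19 * 29; number of divisors = (3+1) * (1+1) * (1+1) = 16; answer 16
Stage 3: U2 = 16; c = -23; cross terms: (16*15 - 6*-23)=378, (6*29 - -18*15)=444, (-18*4 - -10*29)=218, (-10*-23 - 16*4)=166; twice the area = |1206| = 1206; area = 603; answer 603
Stage 4: U3 = 603; threaded value p + q = 604; w = 37; T(2) = 3*(-39) - 3*(37) = -228; iterating: T(2)=-228, T(3)=-567, T(4)=-1017, T(5)=-1350, T(6)=-999, T(7)=1053, T(8)=6156, T(9)=15309; answer 15309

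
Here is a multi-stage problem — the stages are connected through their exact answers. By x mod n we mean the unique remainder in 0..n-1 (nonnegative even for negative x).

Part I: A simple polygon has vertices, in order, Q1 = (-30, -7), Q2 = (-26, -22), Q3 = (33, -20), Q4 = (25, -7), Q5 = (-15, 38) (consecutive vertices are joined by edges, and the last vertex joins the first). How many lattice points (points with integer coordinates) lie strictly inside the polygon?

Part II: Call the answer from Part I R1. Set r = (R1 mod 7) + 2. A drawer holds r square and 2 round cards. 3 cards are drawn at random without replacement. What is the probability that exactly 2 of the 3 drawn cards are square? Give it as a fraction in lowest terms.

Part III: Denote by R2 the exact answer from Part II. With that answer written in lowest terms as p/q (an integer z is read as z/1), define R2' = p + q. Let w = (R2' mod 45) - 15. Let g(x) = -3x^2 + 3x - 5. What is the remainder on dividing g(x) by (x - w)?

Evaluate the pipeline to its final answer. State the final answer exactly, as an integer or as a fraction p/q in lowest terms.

Part I: cross terms: (-30*-22 - -26*-7)=478, (-26*-20 - 33*-22)=1246, (33*-7 - 25*-20)=269, (25*38 - -15*-7)=845, (-15*-7 - -30*38)=1245; twice the area = |4083| = 4083; area = 4083/2; boundary points = 1 + 1 + 1 + 5 + 15 = 23; strictly interior points = area - boundary/2 + 1 = 2031; answer 2031
Part II: R1 = 2031; r = 3; total draws C(5,3) = 10; favorable C(3,2)*C(2,1) = 6; P = 3/5; answer 3/5
Part III: R2 = 3/5; threaded value p + q = 8; w = -7; remainder = value at the root: -3*(-7)^2 + 3*(-7)^1 - 5 = (-147) + (-21) + (-5) = -173; answer -173

-173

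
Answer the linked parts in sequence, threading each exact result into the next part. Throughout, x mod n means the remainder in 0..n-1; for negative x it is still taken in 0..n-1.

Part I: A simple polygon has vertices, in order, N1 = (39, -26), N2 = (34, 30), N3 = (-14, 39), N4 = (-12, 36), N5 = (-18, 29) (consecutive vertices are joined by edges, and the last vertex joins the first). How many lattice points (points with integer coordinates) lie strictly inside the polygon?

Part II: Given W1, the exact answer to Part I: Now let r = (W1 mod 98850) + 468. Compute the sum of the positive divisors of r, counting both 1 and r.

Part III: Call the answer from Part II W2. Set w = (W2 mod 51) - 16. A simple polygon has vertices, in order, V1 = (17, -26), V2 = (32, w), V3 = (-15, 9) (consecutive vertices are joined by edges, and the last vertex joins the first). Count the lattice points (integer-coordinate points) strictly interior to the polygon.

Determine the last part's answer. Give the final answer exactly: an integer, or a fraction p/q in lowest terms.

950

Part I: cross terms: (39*30 - 34*-26)=2054, (34*39 - -14*30)=1746, (-14*36 - -12*39)=-36, (-12*29 - -18*36)=300, (-18*-26 - 39*29)=-663; twice the area = |3401| = 3401; area = 3401/2; boundary points = 1 + 3 + 1 + 1 + 1 = 7; strictly interior points = area - boundary/2 + 1 = 1698; answer 1698
Part II: W1 = 1698; r = 2166; 2166 = 2 * 3 * 19^2; sigma = (1 + 2) * (1 + 3) * (1 + 19 + 361) = 3 * 4 * 381 = 4572; answer 4572
Part III: W2 = 4572; w = 17; cross terms: (17*17 - 32*-26)=1121, (32*9 - -15*17)=543, (-15*-26 - 17*9)=237; twice the area = |1901| = 1901; area = 1901/2; boundary points = 1 + 1 + 1 = 3; strictly interior points = area - boundary/2 + 1 = 950; answer 950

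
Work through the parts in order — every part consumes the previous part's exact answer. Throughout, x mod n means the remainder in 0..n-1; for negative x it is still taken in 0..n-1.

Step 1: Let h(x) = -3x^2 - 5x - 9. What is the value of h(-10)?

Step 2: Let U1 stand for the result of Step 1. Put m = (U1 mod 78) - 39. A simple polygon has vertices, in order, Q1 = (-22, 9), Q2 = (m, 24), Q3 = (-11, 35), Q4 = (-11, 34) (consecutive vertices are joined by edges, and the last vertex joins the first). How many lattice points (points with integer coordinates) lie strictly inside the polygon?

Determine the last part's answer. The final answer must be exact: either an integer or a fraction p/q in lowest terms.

378

Step 1: -3*(-10)^2 - 5*(-10)^1 - 9 = (-300) + (50) + (-9) = -259; answer -259
Step 2: U1 = -259; m = 14; cross terms: (-22*24 - 14*9)=-654, (14*35 - -11*24)=754, (-11*34 - -11*35)=11, (-11*9 - -22*34)=649; twice the area = |760| = 760; area = 380; boundary points = 3 + 1 + 1 + 1 = 6; strictly interior points = area - boundary/2 + 1 = 378; answer 378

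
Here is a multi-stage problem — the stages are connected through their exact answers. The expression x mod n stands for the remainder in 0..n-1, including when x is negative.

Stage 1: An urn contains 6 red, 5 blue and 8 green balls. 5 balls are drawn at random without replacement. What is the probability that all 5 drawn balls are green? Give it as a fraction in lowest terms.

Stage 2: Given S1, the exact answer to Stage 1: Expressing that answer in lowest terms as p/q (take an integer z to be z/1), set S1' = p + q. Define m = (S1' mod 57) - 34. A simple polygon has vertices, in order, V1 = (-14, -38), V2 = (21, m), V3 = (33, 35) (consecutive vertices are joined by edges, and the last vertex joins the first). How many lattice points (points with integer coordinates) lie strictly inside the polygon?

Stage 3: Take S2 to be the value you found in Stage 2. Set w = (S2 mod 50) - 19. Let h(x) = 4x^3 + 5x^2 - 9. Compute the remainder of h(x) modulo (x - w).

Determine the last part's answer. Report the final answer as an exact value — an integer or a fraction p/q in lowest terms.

Stage 1: total draws C(19,5) = 11628; favorable C(8,5) = 56; P = 14/2907; answer 14/2907
Stage 2: S1 = 14/2907; threaded value p + q = 2921; m = -20; cross terms: (-14*-20 - 21*-38)=1078, (21*35 - 33*-20)=1395, (33*-38 - -14*35)=-764; twice the area = |1709| = 1709; area = 1709/2; boundary points = 1 + 1 + 1 = 3; strictly interior points = area - boundary/2 + 1 = 854; answer 854
Stage 3: S2 = 854; w = -15; remainder = value at the root: 4*(-15)^3 + 5*(-15)^2 - 9 = (-13500) + (1125) + (-9) = -12384; answer -12384

-12384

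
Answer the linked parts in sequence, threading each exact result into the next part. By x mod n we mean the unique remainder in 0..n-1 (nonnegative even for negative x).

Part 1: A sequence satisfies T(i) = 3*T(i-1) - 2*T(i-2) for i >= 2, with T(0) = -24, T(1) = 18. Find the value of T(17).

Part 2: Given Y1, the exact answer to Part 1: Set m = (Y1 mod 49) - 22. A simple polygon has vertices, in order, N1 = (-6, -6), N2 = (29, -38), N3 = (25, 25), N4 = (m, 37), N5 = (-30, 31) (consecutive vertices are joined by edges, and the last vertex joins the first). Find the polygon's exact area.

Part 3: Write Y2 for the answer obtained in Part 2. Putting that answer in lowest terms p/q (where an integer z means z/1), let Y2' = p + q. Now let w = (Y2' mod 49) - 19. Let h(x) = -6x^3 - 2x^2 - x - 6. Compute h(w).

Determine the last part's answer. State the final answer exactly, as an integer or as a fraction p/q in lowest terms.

Part 1: T(2) = 3*(18) - 2*(-24) = 102; iterating: T(2)=102, T(3)=270, T(4)=606, T(5)=1278, T(6)=2622, T(7)=5310, T(8)=10686, T(9)=21438, T(10)=42942, T(11)=85950, T(12)=171966, T(13)=343998, T(14)=688062, T(15)=1376190, T(16)=2752446, T(17)=5504958; answer 5504958
Part 2: Y1 = 5504958; m = -18; cross terms: (-6*-38 - 29*-6)=402, (29*25 - 25*-38)=1675, (25*37 - -18*25)=1375, (-18*31 - -30*37)=552, (-30*-6 - -6*31)=366; twice the area = |4370| = 4370; area = 2185; answer 2185
Part 3: Y2 = 2185; threaded value p + q = 2186; w = 11; -6*(11)^3 - 2*(11)^2 - 1*(11)^1 - 6 = (-7986) + (-242) + (-11) + (-6) = -8245; answer -8245

-8245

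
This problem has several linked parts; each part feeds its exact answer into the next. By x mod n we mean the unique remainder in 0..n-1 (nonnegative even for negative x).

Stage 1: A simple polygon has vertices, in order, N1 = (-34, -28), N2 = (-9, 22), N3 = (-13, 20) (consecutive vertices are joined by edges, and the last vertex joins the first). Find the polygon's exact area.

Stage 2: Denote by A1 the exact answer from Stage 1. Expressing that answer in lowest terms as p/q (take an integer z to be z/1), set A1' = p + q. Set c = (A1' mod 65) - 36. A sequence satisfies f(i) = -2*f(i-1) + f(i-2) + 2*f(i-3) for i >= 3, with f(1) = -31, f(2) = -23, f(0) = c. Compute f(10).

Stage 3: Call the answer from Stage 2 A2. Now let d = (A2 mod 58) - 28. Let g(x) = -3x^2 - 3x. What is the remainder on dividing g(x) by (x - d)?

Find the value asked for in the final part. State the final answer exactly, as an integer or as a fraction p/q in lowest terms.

-216

Stage 1: cross terms: (-34*22 - -9*-28)=-1000, (-9*20 - -13*22)=106, (-13*-28 - -34*20)=1044; twice the area = |150| = 150; area = 75; answer 75
Stage 2: A1 = 75; threaded value p + q = 76; c = -25; f(3) = -2*(-23) + 1*(-31) + 2*(-25) = -35; iterating: f(3)=-35, f(4)=-15, f(5)=-51, f(6)=17, f(7)=-115, f(8)=145, f(9)=-371, f(10)=657; answer 657
Stage 3: A2 = 657; d = -9; remainder = value at the root: -3*(-9)^2 - 3*(-9)^1 = (-243) + (27) = -216; answer -216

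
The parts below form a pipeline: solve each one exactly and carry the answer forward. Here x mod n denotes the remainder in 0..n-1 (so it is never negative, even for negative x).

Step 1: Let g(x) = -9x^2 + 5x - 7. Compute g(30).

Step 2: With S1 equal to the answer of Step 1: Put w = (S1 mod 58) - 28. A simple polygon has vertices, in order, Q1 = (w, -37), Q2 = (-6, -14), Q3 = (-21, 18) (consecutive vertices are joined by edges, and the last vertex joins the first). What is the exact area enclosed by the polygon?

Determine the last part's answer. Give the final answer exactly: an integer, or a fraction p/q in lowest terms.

455/2

Step 1: -9*(30)^2 + 5*(30)^1 - 7 = (-8100) + (150) + (-7) = -7957; answer -7957
Step 2: S1 = -7957; w = 19; cross terms: (19*-14 - -6*-37)=-488, (-6*18 - -21*-14)=-402, (-21*-37 - 19*18)=435; twice the area = |-455| = 455; area = 455/2; answer 455/2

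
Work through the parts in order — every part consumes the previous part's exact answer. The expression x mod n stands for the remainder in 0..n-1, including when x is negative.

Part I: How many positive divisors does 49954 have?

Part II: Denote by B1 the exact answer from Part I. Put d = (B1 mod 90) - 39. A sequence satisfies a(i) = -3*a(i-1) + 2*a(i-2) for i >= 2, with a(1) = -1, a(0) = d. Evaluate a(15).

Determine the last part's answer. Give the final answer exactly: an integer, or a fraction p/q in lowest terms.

Part I: 49954 = 2 * 24977; number of divisors = (1+1) * (1+1) = 4; answer 4
Part II: B1 = 4; d = -35; a(2) = -3*(-1) + 2*(-35) = -67; iterating: a(2)=-67, a(3)=199, a(4)=-731, a(5)=2591, a(6)=-9235, a(7)=32887, a(8)=-117131, a(9)=417167, a(10)=-1485763, a(11)=5291623, a(12)=-18846395, a(13)=67122431, a(14)=-239060083, a(15)=851425111; answer 851425111

851425111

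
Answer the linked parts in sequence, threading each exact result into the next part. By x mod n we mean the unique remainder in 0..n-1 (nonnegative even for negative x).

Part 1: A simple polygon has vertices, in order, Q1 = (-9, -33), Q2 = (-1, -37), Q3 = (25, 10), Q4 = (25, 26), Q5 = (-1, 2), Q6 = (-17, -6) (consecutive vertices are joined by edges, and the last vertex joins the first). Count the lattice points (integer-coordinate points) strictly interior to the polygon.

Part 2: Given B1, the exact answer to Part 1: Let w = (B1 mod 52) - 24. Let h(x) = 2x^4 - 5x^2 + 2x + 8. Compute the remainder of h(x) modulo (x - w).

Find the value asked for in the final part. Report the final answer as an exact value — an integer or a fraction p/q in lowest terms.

Part 1: cross terms: (-9*-37 - -1*-33)=300, (-1*10 - 25*-37)=915, (25*26 - 25*10)=400, (25*2 - -1*26)=76, (-1*-6 - -17*2)=40, (-17*-33 - -9*-6)=507; twice the area = |2238| = 2238; area = 1119; boundary points = 4 + 1 + 16 + 2 + 8 + 1 = 32; strictly interior points = area - boundary/2 + 1 = 1104; answer 1104
Part 2: B1 = 1104; w = -12; remainder = value at the root: 2*(-12)^4 - 5*(-12)^2 + 2*(-12)^1 + 8 = (41472) + (-720) + (-24) + (8) = 40736; answer 40736

40736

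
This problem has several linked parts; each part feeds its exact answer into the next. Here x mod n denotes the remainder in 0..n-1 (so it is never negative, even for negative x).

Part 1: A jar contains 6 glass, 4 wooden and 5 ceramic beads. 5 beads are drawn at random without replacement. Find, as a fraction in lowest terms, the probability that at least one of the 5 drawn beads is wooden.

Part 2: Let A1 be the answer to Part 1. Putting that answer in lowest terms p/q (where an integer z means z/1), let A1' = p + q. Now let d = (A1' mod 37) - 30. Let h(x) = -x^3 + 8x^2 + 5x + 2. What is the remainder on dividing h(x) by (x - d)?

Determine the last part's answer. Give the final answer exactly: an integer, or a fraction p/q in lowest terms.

476

Part 1: total draws C(15,5) = 3003; complement C(11,5) = 462; favorable 3003 - 462 = 2541; P = 11/13; answer 11/13
Part 2: A1 = 11/13; threaded value p + q = 24; d = -6; remainder = value at the root: -1*(-6)^3 + 8*(-6)^2 + 5*(-6)^1 + 2 = (216) + (288) + (-30) + (2) = 476; answer 476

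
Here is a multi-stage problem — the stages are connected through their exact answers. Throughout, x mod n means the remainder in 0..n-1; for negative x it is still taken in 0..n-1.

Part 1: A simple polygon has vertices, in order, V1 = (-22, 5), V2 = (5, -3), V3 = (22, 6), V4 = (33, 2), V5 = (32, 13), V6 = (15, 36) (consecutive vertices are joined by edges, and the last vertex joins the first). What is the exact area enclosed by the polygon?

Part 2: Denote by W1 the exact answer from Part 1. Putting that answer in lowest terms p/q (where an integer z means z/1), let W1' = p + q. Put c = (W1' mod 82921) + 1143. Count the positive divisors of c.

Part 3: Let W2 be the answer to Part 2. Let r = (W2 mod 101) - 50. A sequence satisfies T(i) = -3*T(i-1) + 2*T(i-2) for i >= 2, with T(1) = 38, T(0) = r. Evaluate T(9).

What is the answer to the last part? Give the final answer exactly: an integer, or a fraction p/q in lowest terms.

Part 1: cross terms: (-22*-3 - 5*5)=41, (5*6 - 22*-3)=96, (22*2 - 33*6)=-154, (33*13 - 32*2)=365, (32*36 - 15*13)=957, (15*5 - -22*36)=867; twice the area = |2172| = 2172; area = 1086; answer 1086
Part 2: W1 = 1086; threaded value p + q = 1087; c = 2230; 2230 = 2 * 5 * 223; number of divisors = (1+1) * (1+1) * (1+1) = 8; answer 8
Part 3: W2 = 8; r = -42; T(2) = -3*(38) + 2*(-42) = -198; iterating: T(2)=-198, T(3)=670, T(4)=-2406, T(5)=8558, T(6)=-30486, T(7)=108574, T(8)=-386694, T(9)=1377230; answer 1377230

1377230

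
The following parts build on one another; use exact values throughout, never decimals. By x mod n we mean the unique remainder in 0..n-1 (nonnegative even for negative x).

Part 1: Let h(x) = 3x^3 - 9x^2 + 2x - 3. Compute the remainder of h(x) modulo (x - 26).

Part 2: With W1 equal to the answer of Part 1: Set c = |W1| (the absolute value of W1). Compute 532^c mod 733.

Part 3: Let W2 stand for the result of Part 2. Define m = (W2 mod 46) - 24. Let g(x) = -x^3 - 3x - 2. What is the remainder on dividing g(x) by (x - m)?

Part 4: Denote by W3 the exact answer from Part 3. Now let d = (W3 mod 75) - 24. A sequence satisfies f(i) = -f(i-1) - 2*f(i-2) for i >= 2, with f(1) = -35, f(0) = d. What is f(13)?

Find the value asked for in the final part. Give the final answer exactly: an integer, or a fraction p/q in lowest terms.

-1405

Part 1: remainder = value at the root: 3*(26)^3 - 9*(26)^2 + 2*(26)^1 - 3 = (52728) + (-6084) + (52) + (-3) = 46693; answer 46693
Part 2: W1 = 46693; c = 46693; squarings mod 733: 532^1=532, 532^2=86, 532^4=66, 532^8=691, 532^16=298, 532^32=111, 532^64=593, 532^128=542, 532^256=564, 532^512=707, 532^1024=676, 532^2048=317, 532^4096=68, 532^8192=226, 532^16384=499, 532^32768=514; 532^46693 = 532^1 * 532^4 * 532^32 * 532^64 * 532^512 * 532^1024 * 532^4096 * 532^8192 * 532^32768 = 627 (mod 733); answer 627
Part 3: W2 = 627; m = 5; remainder = value at the root: -1*(5)^3 - 3*(5)^1 - 2 = (-125) + (-15) + (-2) = -142; answer -142
Part 4: W3 = -142; d = -16; f(2) = -1*(-35) - 2*(-16) = 67; iterating: f(2)=67, f(3)=3, f(4)=-137, f(5)=131, f(6)=143, f(7)=-405, f(8)=119, f(9)=691, f(10)=-929, f(11)=-453, f(12)=2311, f(13)=-1405; answer -1405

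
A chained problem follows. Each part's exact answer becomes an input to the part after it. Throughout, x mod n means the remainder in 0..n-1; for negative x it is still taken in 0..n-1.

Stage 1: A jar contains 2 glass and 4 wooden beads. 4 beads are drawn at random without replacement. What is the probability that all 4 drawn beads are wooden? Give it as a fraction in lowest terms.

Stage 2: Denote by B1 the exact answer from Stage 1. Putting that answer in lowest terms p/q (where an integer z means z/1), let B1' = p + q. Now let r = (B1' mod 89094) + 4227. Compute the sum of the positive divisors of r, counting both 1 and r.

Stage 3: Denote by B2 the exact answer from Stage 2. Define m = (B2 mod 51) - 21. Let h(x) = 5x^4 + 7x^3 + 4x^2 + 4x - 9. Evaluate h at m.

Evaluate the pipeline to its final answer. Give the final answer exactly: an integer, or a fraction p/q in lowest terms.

Stage 1: total draws C(6,4) = 15; favorable C(4,4) = 1; P = 1/15; answer 1/15
Stage 2: B1 = 1/15; threaded value p + q = 16; r = 4243; 4243 is prime, so its only divisors are 1 and 4243; sigma = 1 + 4243 = 4244; answer 4244
Stage 3: B2 = 4244; m = -10; 5*(-10)^4 + 7*(-10)^3 + 4*(-10)^2 + 4*(-10)^1 - 9 = (50000) + (-7000) + (400) + (-40) + (-9) = 43351; answer 43351

43351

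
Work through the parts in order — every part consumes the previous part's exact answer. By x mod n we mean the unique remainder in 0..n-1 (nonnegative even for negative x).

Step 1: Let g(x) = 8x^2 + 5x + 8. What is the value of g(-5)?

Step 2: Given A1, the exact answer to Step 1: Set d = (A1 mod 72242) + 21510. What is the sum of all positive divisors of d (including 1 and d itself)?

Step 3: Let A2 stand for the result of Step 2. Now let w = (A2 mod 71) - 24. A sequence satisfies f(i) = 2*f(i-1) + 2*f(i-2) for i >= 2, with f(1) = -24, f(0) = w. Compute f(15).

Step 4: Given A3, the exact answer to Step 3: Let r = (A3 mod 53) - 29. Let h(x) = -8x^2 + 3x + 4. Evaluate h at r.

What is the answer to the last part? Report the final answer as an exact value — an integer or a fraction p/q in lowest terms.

-3256

Step 1: 8*(-5)^2 + 5*(-5)^1 + 8 = (200) + (-25) + (8) = 183; answer 183
Step 2: A1 = 183; d = 21693; 21693 = 3 * 7 * 1033; sigma = (1 + 3) * (1 + 7) * (1 + 1033) = 4 * 8 * 1034 = 33088; answer 33088
Step 3: A2 = 33088; w = -22; f(2) = 2*(-24) + 2*(-22) = -92; iterating: f(2)=-92, f(3)=-232, f(4)=-648, f(5)=-1760, f(6)=-4816, f(7)=-13152, f(8)=-35936, f(9)=-98176, f(10)=-268224, f(11)=-732800, f(12)=-2002048, f(13)=-5469696, f(14)=-14943488, f(15)=-40826368; answer -40826368
Step 4: A3 = -40826368; r = -20; -8*(-20)^2 + 3*(-20)^1 + 4 = (-3200) + (-60) + (4) = -3256; answer -3256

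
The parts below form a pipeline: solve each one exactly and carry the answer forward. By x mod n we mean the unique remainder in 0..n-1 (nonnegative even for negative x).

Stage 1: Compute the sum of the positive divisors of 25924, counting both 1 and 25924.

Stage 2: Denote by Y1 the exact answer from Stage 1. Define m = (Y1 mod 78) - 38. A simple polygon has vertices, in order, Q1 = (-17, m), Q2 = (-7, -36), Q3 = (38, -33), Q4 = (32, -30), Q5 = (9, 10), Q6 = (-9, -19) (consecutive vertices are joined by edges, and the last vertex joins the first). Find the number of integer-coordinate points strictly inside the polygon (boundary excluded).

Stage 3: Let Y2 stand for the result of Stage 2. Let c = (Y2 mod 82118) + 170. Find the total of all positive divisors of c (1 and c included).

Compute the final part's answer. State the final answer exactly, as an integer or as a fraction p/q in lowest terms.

2460

Stage 1: 25924 = 2^2 * 6481; sigma = (1 + 2 + 4) * (1 + 6481) = 7 * 6482 = 45374; answer 45374
Stage 2: Y1 = 45374; m = 18; cross terms: (-17*-36 - -7*18)=738, (-7*-33 - 38*-36)=1599, (38*-30 - 32*-33)=-84, (32*10 - 9*-30)=590, (9*-19 - -9*10)=-81, (-9*18 - -17*-19)=-485; twice the area = |2277| = 2277; area = 2277/2; boundary points = 2 + 3 + 3 + 1 + 1 + 1 = 11; strictly interior points = area - boundary/2 + 1 = 1134; answer 1134
Stage 3: Y2 = 1134; c = 1304; 1304 = 2^3 * 163; sigma = (1 + 2 + 4 + 8) * (1 + 163) = 15 * 164 = 2460; answer 2460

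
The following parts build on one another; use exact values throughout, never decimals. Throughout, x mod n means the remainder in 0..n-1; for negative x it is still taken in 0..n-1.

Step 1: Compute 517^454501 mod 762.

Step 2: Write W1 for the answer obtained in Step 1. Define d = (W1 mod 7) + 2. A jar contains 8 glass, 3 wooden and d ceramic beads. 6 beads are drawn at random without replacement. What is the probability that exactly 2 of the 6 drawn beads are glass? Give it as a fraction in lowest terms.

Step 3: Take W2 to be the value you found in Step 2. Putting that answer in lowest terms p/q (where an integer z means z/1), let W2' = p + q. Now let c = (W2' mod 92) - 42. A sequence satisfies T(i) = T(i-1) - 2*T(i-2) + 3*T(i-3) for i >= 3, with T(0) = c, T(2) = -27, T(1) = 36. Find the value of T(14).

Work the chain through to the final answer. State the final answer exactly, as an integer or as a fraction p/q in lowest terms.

Step 1: squarings mod 762: 517^1=517, 517^2=589, 517^4=211, 517^8=325, 517^16=469, 517^32=505, 517^64=517, 517^128=589, 517^256=211, 517^512=325, 517^1024=469, 517^2048=505, 517^4096=517, 517^8192=589, 517^16384=211, 517^32768=325, 517^65536=469, 517^131072=505, 517^262144=517; 517^454501 = 517^1 * 517^4 * 517^32 * 517^64 * 517^256 * 517^512 * 517^1024 * 517^2048 * 517^8192 * 517^16384 * 517^32768 * 517^131072 * 517^262144 = 271 (mod 762); answer 271
Step 2: W1 = 271; d = 7; total draws C(18,6) = 18564; favorable C(8,2)*C(10,4) = 5880; P = 70/221; answer 70/221
Step 3: W2 = 70/221; threaded value p + q = 291; c = -27; T(3) = 1*(-27) - 2*(36) + 3*(-27) = -180; iterating: T(3)=-180, T(4)=-18, T(5)=261, T(6)=-243, T(7)=-819, T(8)=450, T(9)=1359, T(10)=-1998, T(11)=-3366, T(12)=4707, T(13)=5445, T(14)=-14067; answer -14067

-14067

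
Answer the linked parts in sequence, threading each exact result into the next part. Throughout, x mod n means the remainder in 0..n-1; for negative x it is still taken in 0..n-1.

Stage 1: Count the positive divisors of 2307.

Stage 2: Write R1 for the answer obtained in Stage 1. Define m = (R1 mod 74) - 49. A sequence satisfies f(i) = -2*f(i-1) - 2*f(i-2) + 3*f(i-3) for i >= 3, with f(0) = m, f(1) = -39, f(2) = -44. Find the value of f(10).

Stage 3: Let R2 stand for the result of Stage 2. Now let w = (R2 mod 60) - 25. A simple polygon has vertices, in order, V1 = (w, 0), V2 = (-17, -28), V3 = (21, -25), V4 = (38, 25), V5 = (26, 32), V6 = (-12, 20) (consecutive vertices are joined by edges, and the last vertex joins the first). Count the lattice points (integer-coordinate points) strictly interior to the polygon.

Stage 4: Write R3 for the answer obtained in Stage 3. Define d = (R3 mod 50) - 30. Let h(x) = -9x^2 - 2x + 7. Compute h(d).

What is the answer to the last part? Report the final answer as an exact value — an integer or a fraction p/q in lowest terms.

Stage 1: 2307 = 3 * 769; number of divisors = (1+1) * (1+1) = 4; answer 4
Stage 2: R1 = 4; m = -45; f(3) = -2*(-44) - 2*(-39) + 3*(-45) = 31; iterating: f(3)=31, f(4)=-91, f(5)=-12, f(6)=299, f(7)=-847, f(8)=1060, f(9)=471, f(10)=-5603; answer -5603
Stage 3: R2 = -5603; w = 12; cross terms: (12*-28 - -17*0)=-336, (-17*-25 - 21*-28)=1013, (21*25 - 38*-25)=1475, (38*32 - 26*25)=566, (26*20 - -12*32)=904, (-12*0 - 12*20)=-240; twice the area = |3382| = 3382; area = 1691; boundary points = 1 + 1 + 1 + 1 + 2 + 4 = 10; strictly interior points = area - boundary/2 + 1 = 1687; answer 1687
Stage 4: R3 = 1687; d = 7; -9*(7)^2 - 2*(7)^1 + 7 = (-441) + (-14) + (7) = -448; answer -448

-448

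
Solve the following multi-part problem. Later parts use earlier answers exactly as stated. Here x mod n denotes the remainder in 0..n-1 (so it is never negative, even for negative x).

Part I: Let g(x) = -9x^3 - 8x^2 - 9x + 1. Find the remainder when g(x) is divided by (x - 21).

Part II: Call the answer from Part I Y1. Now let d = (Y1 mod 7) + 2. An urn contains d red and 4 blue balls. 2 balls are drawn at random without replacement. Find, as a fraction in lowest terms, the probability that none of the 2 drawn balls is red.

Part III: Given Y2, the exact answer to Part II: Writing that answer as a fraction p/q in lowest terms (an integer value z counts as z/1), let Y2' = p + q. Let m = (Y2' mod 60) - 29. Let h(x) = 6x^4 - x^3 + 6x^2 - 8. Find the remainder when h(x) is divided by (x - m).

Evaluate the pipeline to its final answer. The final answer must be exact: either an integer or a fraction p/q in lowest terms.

970392

Part I: remainder = value at the root: -9*(21)^3 - 8*(21)^2 - 9*(21)^1 + 1 = (-83349) + (-3528) + (-189) + (1) = -87065; answer -87065
Part II: Y1 = -87065; d = 3; total draws C(7,2) = 21; favorable C(4,2) = 6; P = 2/7; answer 2/7
Part III: Y2 = 2/7; threaded value p + q = 9; m = -20; remainder = value at the root: 6*(-20)^4 - 1*(-20)^3 + 6*(-20)^2 - 8 = (960000) + (8000) + (2400) + (-8) = 970392; answer 970392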